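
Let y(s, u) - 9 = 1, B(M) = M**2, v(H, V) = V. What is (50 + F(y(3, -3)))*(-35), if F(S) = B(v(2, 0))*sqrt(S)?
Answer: -1750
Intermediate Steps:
y(s, u) = 10 (y(s, u) = 9 + 1 = 10)
F(S) = 0 (F(S) = 0**2*sqrt(S) = 0*sqrt(S) = 0)
(50 + F(y(3, -3)))*(-35) = (50 + 0)*(-35) = 50*(-35) = -1750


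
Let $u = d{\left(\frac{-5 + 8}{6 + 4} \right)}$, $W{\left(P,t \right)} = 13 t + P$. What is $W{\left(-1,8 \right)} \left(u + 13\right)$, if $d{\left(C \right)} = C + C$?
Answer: $\frac{7004}{5} \approx 1400.8$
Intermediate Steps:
$d{\left(C \right)} = 2 C$
$W{\left(P,t \right)} = P + 13 t$
$u = \frac{3}{5}$ ($u = 2 \frac{-5 + 8}{6 + 4} = 2 \cdot \frac{3}{10} = \frac{3}{5} \approx 0.6$)
$W{\left(-1,8 \right)} \left(u + 13\right) = \left(-1 + 13 \cdot 8\right) \left(\frac{3}{5} + 13\right) = \left(-1 + 104\right) \frac{68}{5} = 103 \cdot \frac{68}{5} = \frac{7004}{5}$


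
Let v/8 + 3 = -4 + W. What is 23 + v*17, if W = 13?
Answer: 839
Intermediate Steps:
v = 48 (v = -24 + 8*(-4 + 13) = -24 + 8*9 = -24 + 72 = 48)
23 + v*17 = 23 + 48*17 = 23 + 816 = 839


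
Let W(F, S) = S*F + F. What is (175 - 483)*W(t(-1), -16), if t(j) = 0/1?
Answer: 0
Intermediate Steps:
t(j) = 0 (t(j) = 0*1 = 0)
W(F, S) = F + F*S (W(F, S) = F*S + F = F + F*S)
(175 - 483)*W(t(-1), -16) = (175 - 483)*(0*(1 - 16)) = -0*(-15) = -308*0 = 0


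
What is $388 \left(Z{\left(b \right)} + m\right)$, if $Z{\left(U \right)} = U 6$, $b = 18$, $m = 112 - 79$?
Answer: $54708$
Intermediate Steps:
$m = 33$
$Z{\left(U \right)} = 6 U$
$388 \left(Z{\left(b \right)} + m\right) = 388 \left(6 \cdot 18 + 33\right) = 388 \left(108 + 33\right) = 388 \cdot 141 = 54708$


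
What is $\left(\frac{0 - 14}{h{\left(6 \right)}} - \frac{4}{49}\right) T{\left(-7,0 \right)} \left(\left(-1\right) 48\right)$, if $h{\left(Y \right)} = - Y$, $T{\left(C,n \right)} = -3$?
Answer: $\frac{15888}{49} \approx 324.25$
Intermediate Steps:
$\left(\frac{0 - 14}{h{\left(6 \right)}} - \frac{4}{49}\right) T{\left(-7,0 \right)} \left(\left(-1\right) 48\right) = \left(\frac{0 - 14}{\left(-1\right) 6} - \frac{4}{49}\right) \left(-3\right) \left(\left(-1\right) 48\right) = \left(\frac{0 - 14}{-6} - \frac{4}{49}\right) \left(-3\right) \left(-48\right) = \left(\left(-14\right) \left(- \frac{1}{6}\right) - \frac{4}{49}\right) \left(-3\right) \left(-48\right) = \left(\frac{7}{3} - \frac{4}{49}\right) \left(-3\right) \left(-48\right) = \frac{331}{147} \left(-3\right) \left(-48\right) = \left(- \frac{331}{49}\right) \left(-48\right) = \frac{15888}{49}$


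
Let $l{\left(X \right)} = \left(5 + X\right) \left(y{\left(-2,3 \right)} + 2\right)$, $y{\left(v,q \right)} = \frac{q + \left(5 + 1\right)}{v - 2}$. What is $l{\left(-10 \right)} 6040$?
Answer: $7550$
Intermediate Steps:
$y{\left(v,q \right)} = \frac{6 + q}{-2 + v}$ ($y{\left(v,q \right)} = \frac{q + 6}{-2 + v} = \frac{6 + q}{-2 + v}$)
$l{\left(X \right)} = - \frac{5}{4} - \frac{X}{4}$ ($l{\left(X \right)} = \left(5 + X\right) \left(\frac{6 + 3}{-2 - 2} + 2\right) = \left(5 + X\right) \left(\frac{1}{-4} \cdot 9 + 2\right) = \left(5 + X\right) \left(\left(- \frac{1}{4}\right) 9 + 2\right) = \left(5 + X\right) \left(- \frac{9}{4} + 2\right) = \left(5 + X\right) \left(- \frac{1}{4}\right) = - \frac{5}{4} - \frac{X}{4}$)
$l{\left(-10 \right)} 6040 = \left(- \frac{5}{4} - - \frac{5}{2}\right) 6040 = \left(- \frac{5}{4} + \frac{5}{2}\right) 6040 = \frac{5}{4} \cdot 6040 = 7550$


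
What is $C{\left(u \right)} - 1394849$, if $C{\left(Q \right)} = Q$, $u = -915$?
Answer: $-1395764$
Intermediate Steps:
$C{\left(u \right)} - 1394849 = -915 - 1394849 = -1395764$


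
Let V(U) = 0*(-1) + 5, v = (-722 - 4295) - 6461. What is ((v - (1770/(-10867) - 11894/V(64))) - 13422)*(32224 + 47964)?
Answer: -98124496103776/54335 ≈ -1.8059e+9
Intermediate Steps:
v = -11478 (v = -5017 - 6461 = -11478)
V(U) = 5 (V(U) = 0 + 5 = 5)
((v - (1770/(-10867) - 11894/V(64))) - 13422)*(32224 + 47964) = ((-11478 - (1770/(-10867) - 11894/5)) - 13422)*(32224 + 47964) = ((-11478 - (1770*(-1/10867) - 11894*1/5)) - 13422)*80188 = ((-11478 - (-1770/10867 - 11894/5)) - 13422)*80188 = ((-11478 - 1*(-129260948/54335)) - 13422)*80188 = ((-11478 + 129260948/54335) - 13422)*80188 = (-494396182/54335 - 13422)*80188 = -1223680552/54335*80188 = -98124496103776/54335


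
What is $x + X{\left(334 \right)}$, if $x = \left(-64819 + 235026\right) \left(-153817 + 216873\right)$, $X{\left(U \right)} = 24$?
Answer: $10732572616$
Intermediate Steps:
$x = 10732572592$ ($x = 170207 \cdot 63056 = 10732572592$)
$x + X{\left(334 \right)} = 10732572592 + 24 = 10732572616$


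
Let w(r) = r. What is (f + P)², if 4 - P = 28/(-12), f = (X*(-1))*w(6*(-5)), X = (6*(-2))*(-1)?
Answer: 1207801/9 ≈ 1.3420e+5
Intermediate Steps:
X = 12 (X = -12*(-1) = 12)
f = 360 (f = (12*(-1))*(6*(-5)) = -12*(-30) = 360)
P = 19/3 (P = 4 - 28/(-12) = 4 - 28*(-1)/12 = 4 - 1*(-7/3) = 4 + 7/3 = 19/3 ≈ 6.3333)
(f + P)² = (360 + 19/3)² = (1099/3)² = 1207801/9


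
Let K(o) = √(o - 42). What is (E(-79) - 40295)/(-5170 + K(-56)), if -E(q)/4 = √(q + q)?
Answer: 104162575/13364499 - 28*√79/13364499 + 10340*I*√158/13364499 + 282065*I*√2/26728998 ≈ 7.794 + 0.024649*I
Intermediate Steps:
K(o) = √(-42 + o)
E(q) = -4*√2*√q (E(q) = -4*√(q + q) = -4*√2*√q)
(E(-79) - 40295)/(-5170 + K(-56)) = (-4*√2*√(-79) - 40295)/(-5170 + √(-42 - 56)) = (-4*√2*I*√79 - 40295)/(-5170 + √(-98)) = (-4*I*√158 - 40295)/(-5170 + 7*I*√2) = (-40295 - 4*I*√158)/(-5170 + 7*I*√2)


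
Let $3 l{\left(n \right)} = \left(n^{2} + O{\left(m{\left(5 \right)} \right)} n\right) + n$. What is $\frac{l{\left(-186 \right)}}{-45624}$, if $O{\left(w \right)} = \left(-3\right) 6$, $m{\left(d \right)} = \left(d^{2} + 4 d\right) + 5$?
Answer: $- \frac{6293}{22812} \approx -0.27586$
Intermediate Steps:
$m{\left(d \right)} = 5 + d^{2} + 4 d$
$O{\left(w \right)} = -18$
$l{\left(n \right)} = - \frac{17 n}{3} + \frac{n^{2}}{3}$ ($l{\left(n \right)} = \frac{\left(n^{2} - 18 n\right) + n}{3} = \frac{n^{2} - 17 n}{3} = - \frac{17 n}{3} + \frac{n^{2}}{3}$)
$\frac{l{\left(-186 \right)}}{-45624} = \frac{\frac{1}{3} \left(-186\right) \left(-17 - 186\right)}{-45624} = \frac{1}{3} \left(-186\right) \left(-203\right) \left(- \frac{1}{45624}\right) = 12586 \left(- \frac{1}{45624}\right) = - \frac{6293}{22812}$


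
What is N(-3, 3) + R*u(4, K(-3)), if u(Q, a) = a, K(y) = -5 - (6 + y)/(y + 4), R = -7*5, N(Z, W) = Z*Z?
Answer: 289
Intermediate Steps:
N(Z, W) = Z²
R = -35
K(y) = -5 - (6 + y)/(4 + y)
N(-3, 3) + R*u(4, K(-3)) = (-3)² - 70*(-13 - 3*(-3))/(4 - 3) = 9 - 70*(-13 + 9)/1 = 9 - 70*(-4) = 9 - 35*(-8) = 9 + 280 = 289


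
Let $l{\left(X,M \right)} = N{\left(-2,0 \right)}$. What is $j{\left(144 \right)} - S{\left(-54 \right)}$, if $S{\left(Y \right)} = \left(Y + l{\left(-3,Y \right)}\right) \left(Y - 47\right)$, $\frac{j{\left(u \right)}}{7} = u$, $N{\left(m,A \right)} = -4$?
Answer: $-4850$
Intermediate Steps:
$j{\left(u \right)} = 7 u$
$l{\left(X,M \right)} = -4$
$S{\left(Y \right)} = \left(-47 + Y\right) \left(-4 + Y\right)$ ($S{\left(Y \right)} = \left(Y - 4\right) \left(Y - 47\right) = \left(-4 + Y\right) \left(-47 + Y\right) = \left(-47 + Y\right) \left(-4 + Y\right)$)
$j{\left(144 \right)} - S{\left(-54 \right)} = 7 \cdot 144 - \left(188 + \left(-54\right)^{2} - -2754\right) = 1008 - \left(188 + 2916 + 2754\right) = 1008 - 5858 = -4850$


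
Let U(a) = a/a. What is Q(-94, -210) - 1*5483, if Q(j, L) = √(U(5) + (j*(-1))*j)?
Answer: -5483 + I*√8835 ≈ -5483.0 + 93.995*I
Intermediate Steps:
U(a) = 1
Q(j, L) = √(1 - j²) (Q(j, L) = √(1 + (j*(-1))*j) = √(1 + (-j)*j) = √(1 - j²))
Q(-94, -210) - 1*5483 = √(1 - 1*(-94)²) - 1*5483 = √(1 - 1*8836) - 5483 = √(1 - 8836) - 5483 = √(-8835) - 5483 = I*√8835 - 5483 = -5483 + I*√8835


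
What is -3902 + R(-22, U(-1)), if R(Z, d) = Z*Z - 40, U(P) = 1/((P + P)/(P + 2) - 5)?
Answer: -3458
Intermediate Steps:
U(P) = 1/(-5 + 2*P/(2 + P)) (U(P) = 1/((2*P)/(2 + P) - 5) = 1/(2*P/(2 + P) - 5) = 1/(-5 + 2*P/(2 + P)))
R(Z, d) = -40 + Z**2 (R(Z, d) = Z**2 - 40 = -40 + Z**2)
-3902 + R(-22, U(-1)) = -3902 + (-40 + (-22)**2) = -3902 + (-40 + 484) = -3902 + 444 = -3458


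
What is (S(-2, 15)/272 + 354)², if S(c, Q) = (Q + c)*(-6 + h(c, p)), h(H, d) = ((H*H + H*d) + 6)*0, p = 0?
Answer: 2314091025/18496 ≈ 1.2511e+5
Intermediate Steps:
h(H, d) = 0 (h(H, d) = ((H² + H*d) + 6)*0 = (6 + H² + H*d)*0 = 0)
S(c, Q) = -6*Q - 6*c (S(c, Q) = (Q + c)*(-6 + 0) = (Q + c)*(-6) = -6*Q - 6*c)
(S(-2, 15)/272 + 354)² = ((-6*15 - 6*(-2))/272 + 354)² = ((-90 + 12)*(1/272) + 354)² = (-78*1/272 + 354)² = (-39/136 + 354)² = (48105/136)² = 2314091025/18496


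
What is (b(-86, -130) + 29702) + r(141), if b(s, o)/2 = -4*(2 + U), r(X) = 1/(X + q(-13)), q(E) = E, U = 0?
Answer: 3799809/128 ≈ 29686.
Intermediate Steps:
r(X) = 1/(-13 + X) (r(X) = 1/(X - 13) = 1/(-13 + X))
b(s, o) = -16 (b(s, o) = 2*(-4*(2 + 0)) = 2*(-4*2) = 2*(-8) = -16)
(b(-86, -130) + 29702) + r(141) = (-16 + 29702) + 1/(-13 + 141) = 29686 + 1/128 = 3799809/128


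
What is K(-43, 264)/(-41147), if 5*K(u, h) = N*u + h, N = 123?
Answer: 1005/41147 ≈ 0.024425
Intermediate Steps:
K(u, h) = h/5 + 123*u/5 (K(u, h) = (123*u + h)/5 = (h + 123*u)/5 = h/5 + 123*u/5)
K(-43, 264)/(-41147) = ((⅕)*264 + (123/5)*(-43))/(-41147) = (264/5 - 5289/5)*(-1/41147) = -1005*(-1/41147) = 1005/41147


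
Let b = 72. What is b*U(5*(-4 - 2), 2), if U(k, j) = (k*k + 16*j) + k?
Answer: 64944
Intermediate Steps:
U(k, j) = k + k² + 16*j (U(k, j) = (k² + 16*j) + k = k + k² + 16*j)
b*U(5*(-4 - 2), 2) = 72*(5*(-4 - 2) + (5*(-4 - 2))² + 16*2) = 72*(5*(-6) + (5*(-6))² + 32) = 72*(-30 + (-30)² + 32) = 72*(-30 + 900 + 32) = 72*902 = 64944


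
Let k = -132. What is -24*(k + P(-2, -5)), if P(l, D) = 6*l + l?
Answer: 3504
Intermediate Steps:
P(l, D) = 7*l
-24*(k + P(-2, -5)) = -24*(-132 + 7*(-2)) = -24*(-132 - 14) = -24*(-146) = 3504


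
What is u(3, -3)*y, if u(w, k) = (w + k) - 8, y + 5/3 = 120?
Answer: -2840/3 ≈ -946.67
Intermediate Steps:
y = 355/3 (y = -5/3 + 120 = 355/3 ≈ 118.33)
u(w, k) = -8 + k + w (u(w, k) = (k + w) - 8 = -8 + k + w)
u(3, -3)*y = (-8 - 3 + 3)*(355/3) = -8*355/3 = -2840/3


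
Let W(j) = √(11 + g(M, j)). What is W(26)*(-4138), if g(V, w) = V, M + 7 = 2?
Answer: -4138*√6 ≈ -10136.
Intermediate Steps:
M = -5 (M = -7 + 2 = -5)
W(j) = √6 (W(j) = √(11 - 5) = √6)
W(26)*(-4138) = √6*(-4138) = -4138*√6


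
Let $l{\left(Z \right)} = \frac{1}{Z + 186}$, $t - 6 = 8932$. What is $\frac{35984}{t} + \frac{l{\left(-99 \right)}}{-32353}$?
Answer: $\frac{50642275843}{12578943459} \approx 4.026$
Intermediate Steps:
$t = 8938$ ($t = 6 + 8932 = 8938$)
$l{\left(Z \right)} = \frac{1}{186 + Z}$
$\frac{35984}{t} + \frac{l{\left(-99 \right)}}{-32353} = \frac{35984}{8938} + \frac{1}{\left(186 - 99\right) \left(-32353\right)} = 35984 \cdot \frac{1}{8938} + \frac{1}{87} \left(- \frac{1}{32353}\right) = \frac{17992}{4469} + \frac{1}{87} \left(- \frac{1}{32353}\right) = \frac{17992}{4469} - \frac{1}{2814711} = \frac{50642275843}{12578943459}$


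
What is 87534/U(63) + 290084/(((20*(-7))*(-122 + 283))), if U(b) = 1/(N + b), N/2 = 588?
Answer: 611141744989/5635 ≈ 1.0845e+8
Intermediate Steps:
N = 1176 (N = 2*588 = 1176)
U(b) = 1/(1176 + b)
87534/U(63) + 290084/(((20*(-7))*(-122 + 283))) = 87534/(1/(1176 + 63)) + 290084/(((20*(-7))*(-122 + 283))) = 87534/(1/1239) + 290084/((-140*161)) = 87534/(1/1239) + 290084/(-22540) = 87534*1239 + 290084*(-1/22540) = 108454626 - 72521/5635 = 611141744989/5635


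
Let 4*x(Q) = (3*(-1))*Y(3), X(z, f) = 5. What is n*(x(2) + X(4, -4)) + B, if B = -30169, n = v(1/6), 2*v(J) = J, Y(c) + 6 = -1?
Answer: -1448071/48 ≈ -30168.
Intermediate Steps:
Y(c) = -7 (Y(c) = -6 - 1 = -7)
v(J) = J/2
n = 1/12 (n = (½)/6 = (½)*(⅙) = 1/12 ≈ 0.083333)
x(Q) = 21/4 (x(Q) = ((3*(-1))*(-7))/4 = (-3*(-7))/4 = (¼)*21 = 21/4)
n*(x(2) + X(4, -4)) + B = (21/4 + 5)/12 - 30169 = (1/12)*(41/4) - 30169 = 41/48 - 30169 = -1448071/48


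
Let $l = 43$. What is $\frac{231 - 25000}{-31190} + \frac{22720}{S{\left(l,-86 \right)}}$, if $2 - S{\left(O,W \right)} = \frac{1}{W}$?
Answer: $\frac{60947049837}{5395870} \approx 11295.0$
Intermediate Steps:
$S{\left(O,W \right)} = 2 - \frac{1}{W}$
$\frac{231 - 25000}{-31190} + \frac{22720}{S{\left(l,-86 \right)}} = \frac{231 - 25000}{-31190} + \frac{22720}{2 - \frac{1}{-86}} = \left(-24769\right) \left(- \frac{1}{31190}\right) + \frac{22720}{2 - - \frac{1}{86}} = \frac{24769}{31190} + \frac{22720}{2 + \frac{1}{86}} = \frac{24769}{31190} + \frac{22720}{\frac{173}{86}} = \frac{24769}{31190} + 22720 \cdot \frac{86}{173} = \frac{24769}{31190} + \frac{1953920}{173} = \frac{60947049837}{5395870}$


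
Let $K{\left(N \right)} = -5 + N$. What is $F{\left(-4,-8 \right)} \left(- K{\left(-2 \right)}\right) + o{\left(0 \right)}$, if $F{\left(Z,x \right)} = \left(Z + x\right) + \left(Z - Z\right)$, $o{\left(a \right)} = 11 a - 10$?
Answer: $-94$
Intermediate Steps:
$o{\left(a \right)} = -10 + 11 a$
$F{\left(Z,x \right)} = Z + x$ ($F{\left(Z,x \right)} = \left(Z + x\right) + 0 = Z + x$)
$F{\left(-4,-8 \right)} \left(- K{\left(-2 \right)}\right) + o{\left(0 \right)} = \left(-4 - 8\right) \left(- (-5 - 2)\right) + \left(-10 + 11 \cdot 0\right) = - 12 \left(\left(-1\right) \left(-7\right)\right) + \left(-10 + 0\right) = \left(-12\right) 7 - 10 = -84 - 10 = -94$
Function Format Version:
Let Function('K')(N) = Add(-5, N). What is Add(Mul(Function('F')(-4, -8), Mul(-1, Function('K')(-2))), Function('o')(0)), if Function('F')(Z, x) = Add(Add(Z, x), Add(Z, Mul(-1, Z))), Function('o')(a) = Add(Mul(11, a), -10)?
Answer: -94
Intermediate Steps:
Function('o')(a) = Add(-10, Mul(11, a))
Function('F')(Z, x) = Add(Z, x) (Function('F')(Z, x) = Add(Add(Z, x), 0) = Add(Z, x))
Add(Mul(Function('F')(-4, -8), Mul(-1, Function('K')(-2))), Function('o')(0)) = Add(Mul(Add(-4, -8), Mul(-1, Add(-5, -2))), Add(-10, Mul(11, 0))) = Add(Mul(-12, Mul(-1, -7)), Add(-10, 0)) = Add(Mul(-12, 7), -10) = Add(-84, -10) = -94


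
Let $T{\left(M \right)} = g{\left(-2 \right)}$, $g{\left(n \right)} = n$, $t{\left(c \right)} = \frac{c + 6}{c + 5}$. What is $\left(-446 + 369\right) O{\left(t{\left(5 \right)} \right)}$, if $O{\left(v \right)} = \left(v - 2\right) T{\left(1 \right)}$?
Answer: $- \frac{693}{5} \approx -138.6$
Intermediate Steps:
$t{\left(c \right)} = \frac{6 + c}{5 + c}$
$T{\left(M \right)} = -2$
$O{\left(v \right)} = 4 - 2 v$ ($O{\left(v \right)} = \left(v - 2\right) \left(-2\right) = \left(-2 + v\right) \left(-2\right) = 4 - 2 v$)
$\left(-446 + 369\right) O{\left(t{\left(5 \right)} \right)} = \left(-446 + 369\right) \left(4 - 2 \frac{6 + 5}{5 + 5}\right) = - 77 \left(4 - 2 \cdot \frac{1}{10} \cdot 11\right) = - 77 \left(4 - \frac{11}{5}\right) = \left(-77\right) \frac{9}{5} = - \frac{693}{5}$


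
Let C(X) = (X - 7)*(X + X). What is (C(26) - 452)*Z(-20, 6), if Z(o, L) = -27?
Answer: -14472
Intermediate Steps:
C(X) = 2*X*(-7 + X) (C(X) = (-7 + X)*(2*X) = 2*X*(-7 + X))
(C(26) - 452)*Z(-20, 6) = (2*26*(-7 + 26) - 452)*(-27) = (2*26*19 - 452)*(-27) = (988 - 452)*(-27) = 536*(-27) = -14472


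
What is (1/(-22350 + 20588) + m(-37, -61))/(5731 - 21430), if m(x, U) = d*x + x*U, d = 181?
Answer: 7823281/27661638 ≈ 0.28282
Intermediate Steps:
m(x, U) = 181*x + U*x (m(x, U) = 181*x + x*U = 181*x + U*x)
(1/(-22350 + 20588) + m(-37, -61))/(5731 - 21430) = (1/(-22350 + 20588) - 37*(181 - 61))/(5731 - 21430) = (1/(-1762) - 37*120)/(-15699) = (-1/1762 - 4440)*(-1/15699) = -7823281/1762*(-1/15699) = 7823281/27661638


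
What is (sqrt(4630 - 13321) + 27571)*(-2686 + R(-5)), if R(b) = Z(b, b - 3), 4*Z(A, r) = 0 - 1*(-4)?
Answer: -74028135 - 2685*I*sqrt(8691) ≈ -7.4028e+7 - 2.5031e+5*I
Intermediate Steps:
Z(A, r) = 1 (Z(A, r) = (0 - 1*(-4))/4 = (0 + 4)/4 = (1/4)*4 = 1)
R(b) = 1
(sqrt(4630 - 13321) + 27571)*(-2686 + R(-5)) = (sqrt(4630 - 13321) + 27571)*(-2686 + 1) = (sqrt(-8691) + 27571)*(-2685) = (I*sqrt(8691) + 27571)*(-2685) = (27571 + I*sqrt(8691))*(-2685) = -74028135 - 2685*I*sqrt(8691)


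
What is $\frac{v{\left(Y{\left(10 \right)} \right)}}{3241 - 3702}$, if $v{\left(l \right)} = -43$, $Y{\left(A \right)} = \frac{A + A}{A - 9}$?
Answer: $\frac{43}{461} \approx 0.093276$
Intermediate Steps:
$Y{\left(A \right)} = \frac{2 A}{-9 + A}$
$\frac{v{\left(Y{\left(10 \right)} \right)}}{3241 - 3702} = - \frac{43}{3241 - 3702} = - \frac{43}{-461} = \left(-43\right) \left(- \frac{1}{461}\right) = \frac{43}{461}$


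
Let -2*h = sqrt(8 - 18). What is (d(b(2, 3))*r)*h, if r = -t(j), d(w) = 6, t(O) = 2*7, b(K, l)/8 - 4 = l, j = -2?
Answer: 42*I*sqrt(10) ≈ 132.82*I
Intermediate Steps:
b(K, l) = 32 + 8*l
t(O) = 14
h = -I*sqrt(10)/2 (h = -sqrt(8 - 18)/2 = -I*sqrt(10)/2 ≈ -1.5811*I)
r = -14 (r = -1*14 = -14)
(d(b(2, 3))*r)*h = (6*(-14))*(-I*sqrt(10)/2) = -(-42)*I*sqrt(10) = 42*I*sqrt(10)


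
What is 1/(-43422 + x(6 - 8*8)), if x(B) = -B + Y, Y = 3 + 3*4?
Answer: -1/43349 ≈ -2.3069e-5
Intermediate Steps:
Y = 15 (Y = 3 + 12 = 15)
x(B) = 15 - B (x(B) = -B + 15 = 15 - B)
1/(-43422 + x(6 - 8*8)) = 1/(-43422 + (15 - (6 - 8*8))) = 1/(-43422 + (15 - (6 - 64))) = 1/(-43422 + (15 - 1*(-58))) = 1/(-43422 + (15 + 58)) = 1/(-43422 + 73) = 1/(-43349) = -1/43349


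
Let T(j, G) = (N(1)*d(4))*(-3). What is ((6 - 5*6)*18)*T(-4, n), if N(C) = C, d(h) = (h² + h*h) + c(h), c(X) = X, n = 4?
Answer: 46656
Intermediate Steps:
d(h) = h + 2*h² (d(h) = (h² + h*h) + h = (h² + h²) + h = 2*h² + h = h + 2*h²)
T(j, G) = -108 (T(j, G) = (1*(4*(1 + 2*4)))*(-3) = (1*(4*(1 + 8)))*(-3) = (1*(4*9))*(-3) = (1*36)*(-3) = 36*(-3) = -108)
((6 - 5*6)*18)*T(-4, n) = ((6 - 5*6)*18)*(-108) = ((6 - 30)*18)*(-108) = -24*18*(-108) = -432*(-108) = 46656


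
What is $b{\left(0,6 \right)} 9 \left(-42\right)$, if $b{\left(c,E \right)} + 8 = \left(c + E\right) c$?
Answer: $3024$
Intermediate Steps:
$b{\left(c,E \right)} = -8 + c \left(E + c\right)$ ($b{\left(c,E \right)} = -8 + \left(c + E\right) c = -8 + \left(E + c\right) c = -8 + c \left(E + c\right)$)
$b{\left(0,6 \right)} 9 \left(-42\right) = \left(-8 + 0^{2} + 6 \cdot 0\right) 9 \left(-42\right) = \left(-8 + 0 + 0\right) 9 \left(-42\right) = \left(-8\right) 9 \left(-42\right) = \left(-72\right) \left(-42\right) = 3024$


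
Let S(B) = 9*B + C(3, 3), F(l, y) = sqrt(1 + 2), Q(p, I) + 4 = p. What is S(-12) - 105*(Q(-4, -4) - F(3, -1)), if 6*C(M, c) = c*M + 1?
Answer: 2201/3 + 105*sqrt(3) ≈ 915.53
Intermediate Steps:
Q(p, I) = -4 + p
C(M, c) = 1/6 + M*c/6 (C(M, c) = (c*M + 1)/6 = (M*c + 1)/6 = (1 + M*c)/6 = 1/6 + M*c/6)
F(l, y) = sqrt(3)
S(B) = 5/3 + 9*B (S(B) = 9*B + (1/6 + (1/6)*3*3) = 9*B + (1/6 + 3/2) = 9*B + 5/3 = 5/3 + 9*B)
S(-12) - 105*(Q(-4, -4) - F(3, -1)) = (5/3 + 9*(-12)) - 105*((-4 - 4) - sqrt(3)) = (5/3 - 108) - 105*(-8 - sqrt(3)) = -319/3 + (840 + 105*sqrt(3)) = 2201/3 + 105*sqrt(3)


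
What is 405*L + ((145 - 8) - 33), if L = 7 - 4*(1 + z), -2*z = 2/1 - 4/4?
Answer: 2129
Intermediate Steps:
z = -½ (z = -(2/1 - 4/4)/2 = -(2*1 - 4*¼)/2 = -(2 - 1)/2 = -½*1 = -½ ≈ -0.50000)
L = 5 (L = 7 - 4*(1 - ½) = 7 - 2 = 5)
405*L + ((145 - 8) - 33) = 405*5 + ((145 - 8) - 33) = 2025 + (137 - 33) = 2025 + 104 = 2129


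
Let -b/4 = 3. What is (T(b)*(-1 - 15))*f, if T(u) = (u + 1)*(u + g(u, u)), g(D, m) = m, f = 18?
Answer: -76032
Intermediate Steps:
b = -12 (b = -4*3 = -12)
T(u) = 2*u*(1 + u) (T(u) = (u + 1)*(u + u) = (1 + u)*(2*u) = 2*u*(1 + u))
(T(b)*(-1 - 15))*f = ((2*(-12)*(1 - 12))*(-1 - 15))*18 = ((2*(-12)*(-11))*(-16))*18 = (264*(-16))*18 = -4224*18 = -76032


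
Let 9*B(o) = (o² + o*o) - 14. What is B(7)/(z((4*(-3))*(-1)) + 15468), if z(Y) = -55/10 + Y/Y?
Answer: 56/92781 ≈ 0.00060357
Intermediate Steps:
B(o) = -14/9 + 2*o²/9 (B(o) = ((o² + o*o) - 14)/9 = ((o² + o²) - 14)/9 = (2*o² - 14)/9 = (-14 + 2*o²)/9 = -14/9 + 2*o²/9)
z(Y) = -9/2 (z(Y) = -55*⅒ + 1 = -11/2 + 1 = -9/2)
B(7)/(z((4*(-3))*(-1)) + 15468) = (-14/9 + (2/9)*7²)/(-9/2 + 15468) = (-14/9 + (2/9)*49)/(30927/2) = 2*(-14/9 + 98/9)/30927 = (2/30927)*(28/3) = 56/92781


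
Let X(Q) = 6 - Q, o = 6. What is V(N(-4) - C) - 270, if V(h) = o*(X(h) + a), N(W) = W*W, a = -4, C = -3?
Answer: -372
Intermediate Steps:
N(W) = W²
V(h) = 12 - 6*h (V(h) = 6*((6 - h) - 4) = 6*(2 - h) = 12 - 6*h)
V(N(-4) - C) - 270 = (12 - 6*((-4)² - 1*(-3))) - 270 = (12 - 6*(16 + 3)) - 270 = (12 - 6*19) - 270 = (12 - 114) - 270 = -102 - 270 = -372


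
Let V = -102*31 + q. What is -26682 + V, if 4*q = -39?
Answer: -119415/4 ≈ -29854.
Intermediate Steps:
q = -39/4 (q = (1/4)*(-39) = -39/4 ≈ -9.7500)
V = -12687/4 (V = -102*31 - 39/4 = -3162 - 39/4 = -12687/4 ≈ -3171.8)
-26682 + V = -26682 - 12687/4 = -119415/4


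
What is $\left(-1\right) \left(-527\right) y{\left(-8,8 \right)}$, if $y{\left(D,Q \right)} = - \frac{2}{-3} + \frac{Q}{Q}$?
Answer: $\frac{2635}{3} \approx 878.33$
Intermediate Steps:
$y{\left(D,Q \right)} = \frac{5}{3}$ ($y{\left(D,Q \right)} = \left(-2\right) \left(- \frac{1}{3}\right) + 1 = \frac{2}{3} + 1 = \frac{5}{3}$)
$\left(-1\right) \left(-527\right) y{\left(-8,8 \right)} = \left(-1\right) \left(-527\right) \frac{5}{3} = 527 \cdot \frac{5}{3} = \frac{2635}{3}$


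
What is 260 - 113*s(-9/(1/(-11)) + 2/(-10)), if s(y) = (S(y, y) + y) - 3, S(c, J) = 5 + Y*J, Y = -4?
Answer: 167636/5 ≈ 33527.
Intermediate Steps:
S(c, J) = 5 - 4*J
s(y) = 2 - 3*y (s(y) = ((5 - 4*y) + y) - 3 = (5 - 3*y) - 3 = 2 - 3*y)
260 - 113*s(-9/(1/(-11)) + 2/(-10)) = 260 - 113*(2 - 3*(-9/(1/(-11)) + 2/(-10))) = 260 - 113*(2 - 3*(-9/(-1/11) + 2*(-1/10))) = 260 - 113*(2 - 3*(-9*(-11) - 1/5)) = 260 - 113*(2 - 3*(99 - 1/5)) = 260 - 113*(2 - 3*494/5) = 260 - 113*(2 - 1482/5) = 260 - 113*(-1472/5) = 260 + 166336/5 = 167636/5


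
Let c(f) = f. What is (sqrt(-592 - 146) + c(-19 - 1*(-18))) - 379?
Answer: -380 + 3*I*sqrt(82) ≈ -380.0 + 27.166*I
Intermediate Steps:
(sqrt(-592 - 146) + c(-19 - 1*(-18))) - 379 = (sqrt(-592 - 146) + (-19 - 1*(-18))) - 379 = (sqrt(-738) + (-19 + 18)) - 379 = (3*I*sqrt(82) - 1) - 379 = (-1 + 3*I*sqrt(82)) - 379 = -380 + 3*I*sqrt(82)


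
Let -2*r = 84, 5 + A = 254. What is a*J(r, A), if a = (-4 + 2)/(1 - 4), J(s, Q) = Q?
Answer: 166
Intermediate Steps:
A = 249 (A = -5 + 254 = 249)
r = -42 (r = -½*84 = -42)
a = ⅔ (a = -2/(-3) = -2*(-⅓) = ⅔ ≈ 0.66667)
a*J(r, A) = (⅔)*249 = 166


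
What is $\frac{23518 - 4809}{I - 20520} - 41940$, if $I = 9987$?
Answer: $- \frac{441772729}{10533} \approx -41942.0$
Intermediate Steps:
$\frac{23518 - 4809}{I - 20520} - 41940 = \frac{23518 - 4809}{9987 - 20520} - 41940 = \frac{18709}{-10533} - 41940 = 18709 \left(- \frac{1}{10533}\right) - 41940 = - \frac{18709}{10533} - 41940 = - \frac{441772729}{10533}$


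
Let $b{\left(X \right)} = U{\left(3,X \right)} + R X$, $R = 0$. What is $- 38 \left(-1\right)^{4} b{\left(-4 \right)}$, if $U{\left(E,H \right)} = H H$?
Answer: $-608$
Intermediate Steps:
$U{\left(E,H \right)} = H^{2}$
$b{\left(X \right)} = X^{2}$ ($b{\left(X \right)} = X^{2} + 0 X = X^{2} + 0 = X^{2}$)
$- 38 \left(-1\right)^{4} b{\left(-4 \right)} = - 38 \left(-1\right)^{4} \left(-4\right)^{2} = \left(-38\right) 1 \cdot 16 = \left(-38\right) 16 = -608$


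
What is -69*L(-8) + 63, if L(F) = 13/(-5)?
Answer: 1212/5 ≈ 242.40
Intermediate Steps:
L(F) = -13/5 (L(F) = 13*(-⅕) = -13/5)
-69*L(-8) + 63 = -69*(-13/5) + 63 = 897/5 + 63 = 1212/5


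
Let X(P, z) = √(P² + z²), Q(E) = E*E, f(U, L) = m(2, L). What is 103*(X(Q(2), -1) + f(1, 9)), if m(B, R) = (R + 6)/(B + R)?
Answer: 1545/11 + 103*√17 ≈ 565.13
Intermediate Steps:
m(B, R) = (6 + R)/(B + R)
f(U, L) = (6 + L)/(2 + L)
Q(E) = E²
103*(X(Q(2), -1) + f(1, 9)) = 103*(√((2²)² + (-1)²) + (6 + 9)/(2 + 9)) = 103*(√(4² + 1) + 15/11) = 103*(√(16 + 1) + (1/11)*15) = 103*(√17 + 15/11) = 103*(15/11 + √17) = 1545/11 + 103*√17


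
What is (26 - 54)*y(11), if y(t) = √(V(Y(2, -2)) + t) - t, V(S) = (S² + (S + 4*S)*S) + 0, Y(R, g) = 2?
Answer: 308 - 28*√35 ≈ 142.35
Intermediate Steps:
V(S) = 6*S² (V(S) = (S² + (5*S)*S) + 0 = (S² + 5*S²) + 0 = 6*S² + 0 = 6*S²)
y(t) = √(24 + t) - t (y(t) = √(6*2² + t) - t = √(6*4 + t) - t = √(24 + t) - t)
(26 - 54)*y(11) = (26 - 54)*(√(24 + 11) - 1*11) = -28*(√35 - 11) = -28*(-11 + √35) = 308 - 28*√35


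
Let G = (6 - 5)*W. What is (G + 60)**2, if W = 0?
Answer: 3600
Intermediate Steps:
G = 0 (G = (6 - 5)*0 = 1*0 = 0)
(G + 60)**2 = (0 + 60)**2 = 60**2 = 3600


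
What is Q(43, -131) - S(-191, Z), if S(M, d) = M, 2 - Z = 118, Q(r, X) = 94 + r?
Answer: 328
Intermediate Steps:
Z = -116 (Z = 2 - 1*118 = 2 - 118 = -116)
Q(43, -131) - S(-191, Z) = (94 + 43) - 1*(-191) = 137 + 191 = 328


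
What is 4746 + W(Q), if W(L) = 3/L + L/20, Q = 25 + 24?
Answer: 4653541/980 ≈ 4748.5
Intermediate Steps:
Q = 49
W(L) = 3/L + L/20 (W(L) = 3/L + L*(1/20) = 3/L + L/20)
4746 + W(Q) = 4746 + (3/49 + (1/20)*49) = 4746 + (3*(1/49) + 49/20) = 4746 + (3/49 + 49/20) = 4746 + 2461/980 = 4653541/980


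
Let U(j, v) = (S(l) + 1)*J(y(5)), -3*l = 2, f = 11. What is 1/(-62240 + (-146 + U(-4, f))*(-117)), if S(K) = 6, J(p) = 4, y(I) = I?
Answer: -1/48434 ≈ -2.0647e-5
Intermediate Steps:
l = -⅔ (l = -⅓*2 = -⅔ ≈ -0.66667)
U(j, v) = 28 (U(j, v) = (6 + 1)*4 = 7*4 = 28)
1/(-62240 + (-146 + U(-4, f))*(-117)) = 1/(-62240 + (-146 + 28)*(-117)) = 1/(-62240 - 118*(-117)) = 1/(-62240 + 13806) = 1/(-48434) = -1/48434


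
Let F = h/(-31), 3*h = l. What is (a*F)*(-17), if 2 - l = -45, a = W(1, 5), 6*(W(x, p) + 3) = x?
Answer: -13583/558 ≈ -24.342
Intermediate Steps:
W(x, p) = -3 + x/6
a = -17/6 (a = -3 + (⅙)*1 = -3 + ⅙ = -17/6 ≈ -2.8333)
l = 47 (l = 2 - 1*(-45) = 2 + 45 = 47)
h = 47/3 (h = (⅓)*47 = 47/3 ≈ 15.667)
F = -47/93 (F = (47/3)/(-31) = (47/3)*(-1/31) = -47/93 ≈ -0.50538)
(a*F)*(-17) = -17/6*(-47/93)*(-17) = (799/558)*(-17) = -13583/558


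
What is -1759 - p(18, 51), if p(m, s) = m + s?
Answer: -1828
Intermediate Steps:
-1759 - p(18, 51) = -1759 - (18 + 51) = -1759 - 1*69 = -1759 - 69 = -1828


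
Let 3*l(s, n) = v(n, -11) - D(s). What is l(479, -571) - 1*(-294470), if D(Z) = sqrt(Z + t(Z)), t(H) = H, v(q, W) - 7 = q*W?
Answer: 296566 - sqrt(958)/3 ≈ 2.9656e+5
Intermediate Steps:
v(q, W) = 7 + W*q (v(q, W) = 7 + q*W = 7 + W*q)
D(Z) = sqrt(2)*sqrt(Z) (D(Z) = sqrt(Z + Z) = sqrt(2*Z) = sqrt(2)*sqrt(Z))
l(s, n) = 7/3 - 11*n/3 - sqrt(2)*sqrt(s)/3 (l(s, n) = ((7 - 11*n) - sqrt(2)*sqrt(s))/3 = (7 - 11*n - sqrt(2)*sqrt(s))/3 = 7/3 - 11*n/3 - sqrt(2)*sqrt(s)/3)
l(479, -571) - 1*(-294470) = (7/3 - 11/3*(-571) - sqrt(2)*sqrt(479)/3) - 1*(-294470) = (7/3 + 6281/3 - sqrt(958)/3) + 294470 = (2096 - sqrt(958)/3) + 294470 = 296566 - sqrt(958)/3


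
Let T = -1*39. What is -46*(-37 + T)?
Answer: 3496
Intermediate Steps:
T = -39
-46*(-37 + T) = -46*(-37 - 39) = -46*(-76) = 3496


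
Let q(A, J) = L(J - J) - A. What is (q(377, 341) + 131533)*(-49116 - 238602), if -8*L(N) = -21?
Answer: -150946789071/4 ≈ -3.7737e+10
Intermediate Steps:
L(N) = 21/8 (L(N) = -1/8*(-21) = 21/8)
q(A, J) = 21/8 - A
(q(377, 341) + 131533)*(-49116 - 238602) = ((21/8 - 1*377) + 131533)*(-49116 - 238602) = ((21/8 - 377) + 131533)*(-287718) = (-2995/8 + 131533)*(-287718) = (1049269/8)*(-287718) = -150946789071/4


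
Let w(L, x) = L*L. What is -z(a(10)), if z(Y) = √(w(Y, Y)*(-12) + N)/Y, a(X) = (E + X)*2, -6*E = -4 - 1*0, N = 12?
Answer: -I*√12261/32 ≈ -3.4603*I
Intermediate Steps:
E = ⅔ (E = -(-4 - 1*0)/6 = -(-4 + 0)/6 = -⅙*(-4) = ⅔ ≈ 0.66667)
a(X) = 4/3 + 2*X (a(X) = (⅔ + X)*2 = 4/3 + 2*X)
w(L, x) = L²
z(Y) = √(12 - 12*Y²)/Y (z(Y) = √(Y²*(-12) + 12)/Y = √(-12*Y² + 12)/Y = √(12 - 12*Y²)/Y)
-z(a(10)) = -2*√(3 - 3*(4/3 + 2*10)²)/(4/3 + 2*10) = -2*√(3 - 3*(4/3 + 20)²)/(4/3 + 20) = -2*√(3 - 3*(64/3)²)/64/3 = -2*3*√(3 - 3*4096/9)/64 = -2*3*√(3 - 4096/3)/64 = -2*3*√(-4087/3)/64 = -2*3*I*√12261/3/64 = -I*√12261/32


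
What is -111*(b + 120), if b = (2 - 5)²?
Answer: -14319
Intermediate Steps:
b = 9 (b = (-3)² = 9)
-111*(b + 120) = -111*(9 + 120) = -111*129 = -14319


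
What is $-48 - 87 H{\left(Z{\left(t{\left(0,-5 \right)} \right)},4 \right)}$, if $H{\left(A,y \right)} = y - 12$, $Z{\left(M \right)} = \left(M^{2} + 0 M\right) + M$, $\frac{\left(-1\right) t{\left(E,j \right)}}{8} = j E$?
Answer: $648$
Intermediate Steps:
$t{\left(E,j \right)} = - 8 E j$ ($t{\left(E,j \right)} = - 8 j E = - 8 E j$)
$Z{\left(M \right)} = M + M^{2}$ ($Z{\left(M \right)} = \left(M^{2} + 0\right) + M = M^{2} + M = M + M^{2}$)
$H{\left(A,y \right)} = -12 + y$
$-48 - 87 H{\left(Z{\left(t{\left(0,-5 \right)} \right)},4 \right)} = -48 - 87 \left(-12 + 4\right) = -48 - -696 = -48 + 696 = 648$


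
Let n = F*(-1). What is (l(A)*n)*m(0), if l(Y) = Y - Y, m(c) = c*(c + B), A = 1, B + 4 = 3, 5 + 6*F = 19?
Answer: 0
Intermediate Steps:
F = 7/3 (F = -5/6 + (1/6)*19 = -5/6 + 19/6 = 7/3 ≈ 2.3333)
B = -1 (B = -4 + 3 = -1)
m(c) = c*(-1 + c) (m(c) = c*(c - 1) = c*(-1 + c))
n = -7/3 (n = (7/3)*(-1) = -7/3 ≈ -2.3333)
l(Y) = 0
(l(A)*n)*m(0) = (0*(-7/3))*(0*(-1 + 0)) = 0*(0*(-1)) = 0*0 = 0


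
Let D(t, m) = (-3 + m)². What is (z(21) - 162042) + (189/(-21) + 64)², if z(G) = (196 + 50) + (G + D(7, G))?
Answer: -158426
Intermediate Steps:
z(G) = 246 + G + (-3 + G)² (z(G) = (196 + 50) + (G + (-3 + G)²) = 246 + (G + (-3 + G)²) = 246 + G + (-3 + G)²)
(z(21) - 162042) + (189/(-21) + 64)² = ((246 + 21 + (-3 + 21)²) - 162042) + (189/(-21) + 64)² = ((246 + 21 + 18²) - 162042) + (189*(-1/21) + 64)² = ((246 + 21 + 324) - 162042) + (-9 + 64)² = (591 - 162042) + 55² = -161451 + 3025 = -158426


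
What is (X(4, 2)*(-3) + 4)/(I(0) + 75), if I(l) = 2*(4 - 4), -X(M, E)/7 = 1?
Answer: ⅓ ≈ 0.33333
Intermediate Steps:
X(M, E) = -7 (X(M, E) = -7*1 = -7)
I(l) = 0 (I(l) = 2*0 = 0)
(X(4, 2)*(-3) + 4)/(I(0) + 75) = (-7*(-3) + 4)/(0 + 75) = (21 + 4)/75 = 25*(1/75) = ⅓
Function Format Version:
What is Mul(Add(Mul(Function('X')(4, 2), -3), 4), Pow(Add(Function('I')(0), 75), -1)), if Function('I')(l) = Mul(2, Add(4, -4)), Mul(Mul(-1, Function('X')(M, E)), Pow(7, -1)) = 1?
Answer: Rational(1, 3) ≈ 0.33333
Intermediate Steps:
Function('X')(M, E) = -7 (Function('X')(M, E) = Mul(-7, 1) = -7)
Function('I')(l) = 0 (Function('I')(l) = Mul(2, 0) = 0)
Mul(Add(Mul(Function('X')(4, 2), -3), 4), Pow(Add(Function('I')(0), 75), -1)) = Mul(Add(Mul(-7, -3), 4), Pow(Add(0, 75), -1)) = Mul(Add(21, 4), Pow(75, -1)) = Mul(25, Rational(1, 75)) = Rational(1, 3)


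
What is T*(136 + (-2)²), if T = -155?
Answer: -21700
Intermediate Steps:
T*(136 + (-2)²) = -155*(136 + (-2)²) = -155*(136 + 4) = -155*140 = -21700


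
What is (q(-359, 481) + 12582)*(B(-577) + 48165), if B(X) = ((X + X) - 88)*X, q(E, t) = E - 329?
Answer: 9096519306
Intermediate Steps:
q(E, t) = -329 + E
B(X) = X*(-88 + 2*X) (B(X) = (2*X - 88)*X = (-88 + 2*X)*X = X*(-88 + 2*X))
(q(-359, 481) + 12582)*(B(-577) + 48165) = ((-329 - 359) + 12582)*(2*(-577)*(-44 - 577) + 48165) = (-688 + 12582)*(2*(-577)*(-621) + 48165) = 11894*(716634 + 48165) = 11894*764799 = 9096519306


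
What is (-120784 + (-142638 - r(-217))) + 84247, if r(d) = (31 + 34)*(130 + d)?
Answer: -173520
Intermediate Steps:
r(d) = 8450 + 65*d (r(d) = 65*(130 + d) = 8450 + 65*d)
(-120784 + (-142638 - r(-217))) + 84247 = (-120784 + (-142638 - (8450 + 65*(-217)))) + 84247 = (-120784 + (-142638 - (8450 - 14105))) + 84247 = (-120784 + (-142638 - 1*(-5655))) + 84247 = (-120784 + (-142638 + 5655)) + 84247 = (-120784 - 136983) + 84247 = -257767 + 84247 = -173520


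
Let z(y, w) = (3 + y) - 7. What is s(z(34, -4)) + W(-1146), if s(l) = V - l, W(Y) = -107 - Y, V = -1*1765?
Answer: -756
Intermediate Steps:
V = -1765
z(y, w) = -4 + y
s(l) = -1765 - l
s(z(34, -4)) + W(-1146) = (-1765 - (-4 + 34)) + (-107 - 1*(-1146)) = (-1765 - 1*30) + (-107 + 1146) = (-1765 - 30) + 1039 = -1795 + 1039 = -756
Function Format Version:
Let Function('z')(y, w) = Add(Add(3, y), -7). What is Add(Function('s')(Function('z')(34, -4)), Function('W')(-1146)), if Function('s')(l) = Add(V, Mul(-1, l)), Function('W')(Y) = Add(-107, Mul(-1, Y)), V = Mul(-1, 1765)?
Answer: -756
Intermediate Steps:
V = -1765
Function('z')(y, w) = Add(-4, y)
Function('s')(l) = Add(-1765, Mul(-1, l))
Add(Function('s')(Function('z')(34, -4)), Function('W')(-1146)) = Add(Add(-1765, Mul(-1, Add(-4, 34))), Add(-107, Mul(-1, -1146))) = Add(Add(-1765, Mul(-1, 30)), Add(-107, 1146)) = Add(Add(-1765, -30), 1039) = Add(-1795, 1039) = -756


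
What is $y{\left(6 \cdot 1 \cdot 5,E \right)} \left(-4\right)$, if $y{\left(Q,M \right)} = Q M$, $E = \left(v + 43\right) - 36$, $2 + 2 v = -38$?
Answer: $1560$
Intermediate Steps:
$v = -20$ ($v = -1 + \frac{1}{2} \left(-38\right) = -1 - 19 = -20$)
$E = -13$ ($E = \left(-20 + 43\right) - 36 = 23 - 36 = -13$)
$y{\left(Q,M \right)} = M Q$
$y{\left(6 \cdot 1 \cdot 5,E \right)} \left(-4\right) = - 13 \cdot 6 \cdot 1 \cdot 5 \left(-4\right) = - 13 \cdot 6 \cdot 5 \left(-4\right) = \left(-13\right) 30 \left(-4\right) = \left(-390\right) \left(-4\right) = 1560$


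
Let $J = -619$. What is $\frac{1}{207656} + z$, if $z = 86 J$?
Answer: $- \frac{11054359503}{207656} \approx -53234.0$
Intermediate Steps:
$z = -53234$ ($z = 86 \left(-619\right) = -53234$)
$\frac{1}{207656} + z = \frac{1}{207656} - 53234 = - \frac{11054359503}{207656}$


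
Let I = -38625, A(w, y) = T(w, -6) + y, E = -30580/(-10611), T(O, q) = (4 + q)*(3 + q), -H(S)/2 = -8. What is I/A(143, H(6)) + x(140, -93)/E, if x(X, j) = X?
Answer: -5220321/3058 ≈ -1707.1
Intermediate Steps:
H(S) = 16 (H(S) = -2*(-8) = 16)
T(O, q) = (3 + q)*(4 + q)
E = 30580/10611 (E = -30580*(-1/10611) = 30580/10611 ≈ 2.8819)
A(w, y) = 6 + y (A(w, y) = (12 + (-6)² + 7*(-6)) + y = (12 + 36 - 42) + y = 6 + y)
I/A(143, H(6)) + x(140, -93)/E = -38625/(6 + 16) + 140/(30580/10611) = -38625/22 + 140*(10611/30580) = -38625*1/22 + 74277/1529 = -38625/22 + 74277/1529 = -5220321/3058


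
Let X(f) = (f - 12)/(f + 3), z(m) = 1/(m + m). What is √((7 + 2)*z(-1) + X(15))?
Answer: I*√39/3 ≈ 2.0817*I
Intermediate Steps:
z(m) = 1/(2*m)
X(f) = (-12 + f)/(3 + f)
√((7 + 2)*z(-1) + X(15)) = √((7 + 2)*((½)/(-1)) + (-12 + 15)/(3 + 15)) = √(9*((½)*(-1)) + 3/18) = √(9*(-½) + (1/18)*3) = √(-9/2 + ⅙) = √(-13/3) = I*√39/3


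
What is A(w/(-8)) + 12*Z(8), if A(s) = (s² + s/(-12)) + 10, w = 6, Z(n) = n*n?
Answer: 6229/8 ≈ 778.63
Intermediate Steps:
Z(n) = n²
A(s) = 10 + s² - s/12 (A(s) = (s² - s/12) + 10 = 10 + s² - s/12)
A(w/(-8)) + 12*Z(8) = (10 + (6/(-8))² - 1/(2*(-8))) + 12*8² = (10 + (6*(-⅛))² - (-1)/(2*8)) + 12*64 = (10 + (-¾)² - 1/12*(-¾)) + 768 = (10 + 9/16 + 1/16) + 768 = 85/8 + 768 = 6229/8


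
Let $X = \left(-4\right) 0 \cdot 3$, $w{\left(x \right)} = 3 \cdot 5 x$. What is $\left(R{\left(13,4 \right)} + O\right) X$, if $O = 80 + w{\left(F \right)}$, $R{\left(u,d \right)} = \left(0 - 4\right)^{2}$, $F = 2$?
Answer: $0$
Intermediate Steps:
$w{\left(x \right)} = 15 x$
$X = 0$ ($X = 0 \cdot 3 = 0$)
$R{\left(u,d \right)} = 16$ ($R{\left(u,d \right)} = \left(-4\right)^{2} = 16$)
$O = 110$ ($O = 80 + 15 \cdot 2 = 80 + 30 = 110$)
$\left(R{\left(13,4 \right)} + O\right) X = \left(16 + 110\right) 0 = 126 \cdot 0 = 0$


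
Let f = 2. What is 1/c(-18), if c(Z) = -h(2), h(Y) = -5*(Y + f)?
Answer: 1/20 ≈ 0.050000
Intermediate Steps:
h(Y) = -10 - 5*Y (h(Y) = -5*(Y + 2) = -5*(2 + Y) = -10 - 5*Y)
c(Z) = 20 (c(Z) = -(-10 - 5*2) = -(-10 - 10) = -1*(-20) = 20)
1/c(-18) = 1/20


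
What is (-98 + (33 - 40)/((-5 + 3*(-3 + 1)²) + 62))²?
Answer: 45819361/4761 ≈ 9623.9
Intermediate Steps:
(-98 + (33 - 40)/((-5 + 3*(-3 + 1)²) + 62))² = (-98 - 7/((-5 + 3*(-2)²) + 62))² = (-98 - 7/((-5 + 3*4) + 62))² = (-98 - 7/((-5 + 12) + 62))² = (-98 - 7/(7 + 62))² = (-98 - 7/69)² = (-6769/69)² = 45819361/4761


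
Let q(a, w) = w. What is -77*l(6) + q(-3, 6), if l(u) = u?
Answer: -456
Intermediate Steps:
-77*l(6) + q(-3, 6) = -77*6 + 6 = -462 + 6 = -456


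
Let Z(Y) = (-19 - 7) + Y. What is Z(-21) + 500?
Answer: 453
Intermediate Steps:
Z(Y) = -26 + Y
Z(-21) + 500 = (-26 - 21) + 500 = -47 + 500 = 453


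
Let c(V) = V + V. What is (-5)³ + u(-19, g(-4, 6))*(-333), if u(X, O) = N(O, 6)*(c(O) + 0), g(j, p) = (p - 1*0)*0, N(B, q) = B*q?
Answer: -125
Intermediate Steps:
c(V) = 2*V
g(j, p) = 0 (g(j, p) = (p + 0)*0 = p*0 = 0)
u(X, O) = 12*O² (u(X, O) = (O*6)*(2*O + 0) = (6*O)*(2*O) = 12*O²)
(-5)³ + u(-19, g(-4, 6))*(-333) = (-5)³ + (12*0²)*(-333) = -125 + (12*0)*(-333) = -125 + 0*(-333) = -125 + 0 = -125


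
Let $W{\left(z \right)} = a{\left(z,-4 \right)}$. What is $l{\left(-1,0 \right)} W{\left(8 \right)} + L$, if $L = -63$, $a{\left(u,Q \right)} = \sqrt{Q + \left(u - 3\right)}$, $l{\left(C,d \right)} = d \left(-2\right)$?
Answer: $-63$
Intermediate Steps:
$l{\left(C,d \right)} = - 2 d$
$a{\left(u,Q \right)} = \sqrt{-3 + Q + u}$ ($a{\left(u,Q \right)} = \sqrt{Q + \left(u - 3\right)} = \sqrt{Q + \left(-3 + u\right)} = \sqrt{-3 + Q + u}$)
$W{\left(z \right)} = \sqrt{-7 + z}$ ($W{\left(z \right)} = \sqrt{-3 - 4 + z} = \sqrt{-7 + z}$)
$l{\left(-1,0 \right)} W{\left(8 \right)} + L = \left(-2\right) 0 \sqrt{-7 + 8} - 63 = 0 \sqrt{1} - 63 = 0 \cdot 1 - 63 = 0 - 63 = -63$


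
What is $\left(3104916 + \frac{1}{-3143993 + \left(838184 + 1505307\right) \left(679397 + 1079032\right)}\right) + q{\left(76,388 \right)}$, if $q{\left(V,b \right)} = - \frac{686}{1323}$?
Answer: $\frac{345462843297510673855}{111263203574442} \approx 3.1049 \cdot 10^{6}$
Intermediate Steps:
$q{\left(V,b \right)} = - \frac{14}{27}$ ($q{\left(V,b \right)} = \left(-686\right) \frac{1}{1323} = - \frac{14}{27}$)
$\left(3104916 + \frac{1}{-3143993 + \left(838184 + 1505307\right) \left(679397 + 1079032\right)}\right) + q{\left(76,388 \right)} = \left(3104916 + \frac{1}{-3143993 + \left(838184 + 1505307\right) \left(679397 + 1079032\right)}\right) - \frac{14}{27} = \left(3104916 + \frac{1}{-3143993 + 2343491 \cdot 1758429}\right) - \frac{14}{27} = \left(3104916 + \frac{1}{-3143993 + 4120862535639}\right) - \frac{14}{27} = \left(3104916 + \frac{1}{4120859391646}\right) - \frac{14}{27} = \frac{12794922258871931737}{4120859391646} - \frac{14}{27} = \frac{345462843297510673855}{111263203574442}$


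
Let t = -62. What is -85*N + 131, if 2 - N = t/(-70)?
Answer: 254/7 ≈ 36.286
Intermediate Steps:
N = 39/35 (N = 2 - (-62)/(-70) = 2 - (-62)*(-1)/70 = 2 - 1*31/35 = 2 - 31/35 = 39/35 ≈ 1.1143)
-85*N + 131 = -85*39/35 + 131 = -663/7 + 131 = 254/7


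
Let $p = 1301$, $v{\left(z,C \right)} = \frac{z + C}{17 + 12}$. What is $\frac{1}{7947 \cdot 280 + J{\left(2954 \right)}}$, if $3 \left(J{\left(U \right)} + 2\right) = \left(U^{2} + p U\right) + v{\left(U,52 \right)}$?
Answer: $\frac{87}{558100582} \approx 1.5589 \cdot 10^{-7}$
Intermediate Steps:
$v{\left(z,C \right)} = \frac{C}{29} + \frac{z}{29}$ ($v{\left(z,C \right)} = \frac{C + z}{29} = \left(C + z\right) \frac{1}{29} = \frac{C}{29} + \frac{z}{29}$)
$J{\left(U \right)} = - \frac{122}{87} + \frac{U^{2}}{3} + \frac{37730 U}{87}$ ($J{\left(U \right)} = -2 + \frac{\left(U^{2} + 1301 U\right) + \left(\frac{1}{29} \cdot 52 + \frac{U}{29}\right)}{3} = -2 + \frac{\left(U^{2} + 1301 U\right) + \left(\frac{52}{29} + \frac{U}{29}\right)}{3} = -2 + \frac{\frac{52}{29} + U^{2} + \frac{37730 U}{29}}{3} = -2 + \left(\frac{52}{87} + \frac{U^{2}}{3} + \frac{37730 U}{87}\right) = - \frac{122}{87} + \frac{U^{2}}{3} + \frac{37730 U}{87}$)
$\frac{1}{7947 \cdot 280 + J{\left(2954 \right)}} = \frac{1}{7947 \cdot 280 + \left(- \frac{122}{87} + \frac{2954^{2}}{3} + \frac{37730}{87} \cdot 2954\right)} = \frac{1}{2225160 + \left(- \frac{122}{87} + \frac{1}{3} \cdot 8726116 + \frac{111454420}{87}\right)} = \frac{1}{2225160 + \left(- \frac{122}{87} + \frac{8726116}{3} + \frac{111454420}{87}\right)} = \frac{1}{2225160 + \frac{364511662}{87}} = \frac{1}{\frac{558100582}{87}} = \frac{87}{558100582}$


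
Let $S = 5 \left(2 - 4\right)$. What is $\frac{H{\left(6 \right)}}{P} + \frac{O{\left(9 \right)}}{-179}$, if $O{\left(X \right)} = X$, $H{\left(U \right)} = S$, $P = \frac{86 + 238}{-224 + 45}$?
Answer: $\frac{158747}{28998} \approx 5.4744$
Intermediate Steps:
$S = -10$ ($S = 5 \left(-2\right) = -10$)
$P = - \frac{324}{179}$ ($P = \frac{324}{-179} = 324 \left(- \frac{1}{179}\right) = - \frac{324}{179} \approx -1.8101$)
$H{\left(U \right)} = -10$
$\frac{H{\left(6 \right)}}{P} + \frac{O{\left(9 \right)}}{-179} = - \frac{10}{- \frac{324}{179}} + \frac{9}{-179} = \left(-10\right) \left(- \frac{179}{324}\right) + 9 \left(- \frac{1}{179}\right) = \frac{895}{162} - \frac{9}{179} = \frac{158747}{28998}$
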